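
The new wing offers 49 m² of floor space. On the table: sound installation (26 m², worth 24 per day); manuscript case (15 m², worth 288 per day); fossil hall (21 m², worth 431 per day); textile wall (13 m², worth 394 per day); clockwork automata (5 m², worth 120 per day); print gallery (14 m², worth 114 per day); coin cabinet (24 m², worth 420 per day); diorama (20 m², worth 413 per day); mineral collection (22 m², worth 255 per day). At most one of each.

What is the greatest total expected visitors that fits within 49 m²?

Density check — textile wall 30.31, clockwork automata 24.00, diorama 20.65 are the best per m².
Greedy by ratio would take textile wall + clockwork automata + diorama: 38 m² used, total 927.
Dropping clockwork automata and diorama frees 25 m²; slotting in manuscript case + fossil hall (36 m²) lifts the total to 1113 at 49 m².
Nothing else within 49 m² beats 1113.

1113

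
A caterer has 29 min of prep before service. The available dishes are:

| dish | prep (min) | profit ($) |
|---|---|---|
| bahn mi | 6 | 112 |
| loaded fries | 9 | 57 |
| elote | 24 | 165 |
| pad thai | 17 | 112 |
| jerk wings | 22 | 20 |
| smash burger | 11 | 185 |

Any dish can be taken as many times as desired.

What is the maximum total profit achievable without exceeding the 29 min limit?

Filling by ratio: 4×bahn mi for 448, with 5 min left unused.
Replace bahn mi with smash burger: the trade gains 73 net, giving 521 at 29 min.

521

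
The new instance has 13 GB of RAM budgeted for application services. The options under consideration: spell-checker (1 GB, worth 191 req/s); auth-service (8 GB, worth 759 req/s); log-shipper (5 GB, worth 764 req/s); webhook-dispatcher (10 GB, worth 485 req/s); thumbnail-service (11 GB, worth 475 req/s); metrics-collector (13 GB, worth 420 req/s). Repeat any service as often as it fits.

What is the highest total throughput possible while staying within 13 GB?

By throughput per GB: spell-checker 191.00, log-shipper 152.80, auth-service 94.88, webhook-dispatcher 48.50 lead.
Best packing: 13×spell-checker — 13 GB, 2483 total.
Every other selection either busts 13 GB or fails to beat 2483.

2483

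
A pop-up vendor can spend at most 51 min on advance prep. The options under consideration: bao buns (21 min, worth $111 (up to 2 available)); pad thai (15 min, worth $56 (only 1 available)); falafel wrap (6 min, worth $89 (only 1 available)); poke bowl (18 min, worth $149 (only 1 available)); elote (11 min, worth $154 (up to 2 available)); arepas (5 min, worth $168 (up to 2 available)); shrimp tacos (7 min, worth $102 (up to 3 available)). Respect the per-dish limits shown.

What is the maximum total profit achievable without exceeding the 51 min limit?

Falafel wrap + elote + 2×arepas + 3×shrimp tacos uses 48 of the 51 min and totals 885.

885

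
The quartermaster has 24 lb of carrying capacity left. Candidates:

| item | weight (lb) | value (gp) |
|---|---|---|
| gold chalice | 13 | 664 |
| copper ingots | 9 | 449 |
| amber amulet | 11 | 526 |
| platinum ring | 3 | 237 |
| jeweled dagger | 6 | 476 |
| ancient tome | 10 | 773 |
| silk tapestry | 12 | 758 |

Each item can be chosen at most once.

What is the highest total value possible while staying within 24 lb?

1536

A density-first pass picks platinum ring + jeweled dagger + ancient tome — 1486 at 19 lb.
Replace jeweled dagger with amber amulet: the trade gains 50 net, giving 1536 at 24 lb.
Next best is ancient tome + silk tapestry at 1531 (22 lb) — short by 5.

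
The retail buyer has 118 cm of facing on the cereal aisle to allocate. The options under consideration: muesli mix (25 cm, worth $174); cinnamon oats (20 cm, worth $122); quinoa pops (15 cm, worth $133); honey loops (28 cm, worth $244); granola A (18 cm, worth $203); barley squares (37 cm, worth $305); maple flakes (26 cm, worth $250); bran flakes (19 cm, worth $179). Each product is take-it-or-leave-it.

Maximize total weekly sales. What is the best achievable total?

1070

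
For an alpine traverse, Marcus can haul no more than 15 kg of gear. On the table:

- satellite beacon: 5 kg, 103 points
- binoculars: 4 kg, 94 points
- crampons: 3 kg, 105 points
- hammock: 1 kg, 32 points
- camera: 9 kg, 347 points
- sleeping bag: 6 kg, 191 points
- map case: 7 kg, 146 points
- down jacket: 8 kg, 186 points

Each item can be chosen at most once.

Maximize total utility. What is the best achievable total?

538

Greedy by ratio would take crampons + hammock + camera: 13 kg used, total 484.
Replace crampons and hammock with sleeping bag: the trade gains 54 net, giving 538 at 15 kg.
The closest alternative, crampons + hammock + camera, reaches only 484.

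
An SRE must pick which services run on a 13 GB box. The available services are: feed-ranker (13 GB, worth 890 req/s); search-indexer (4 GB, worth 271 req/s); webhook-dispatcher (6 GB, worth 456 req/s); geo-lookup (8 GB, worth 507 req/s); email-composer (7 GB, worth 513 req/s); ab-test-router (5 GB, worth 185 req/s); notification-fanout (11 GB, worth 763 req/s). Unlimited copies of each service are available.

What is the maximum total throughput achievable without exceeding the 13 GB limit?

969

Filling by ratio: 2×webhook-dispatcher for 912, with 1 GB left unused.
Replace webhook-dispatcher with email-composer: the trade gains 57 net, giving 969 at 13 GB.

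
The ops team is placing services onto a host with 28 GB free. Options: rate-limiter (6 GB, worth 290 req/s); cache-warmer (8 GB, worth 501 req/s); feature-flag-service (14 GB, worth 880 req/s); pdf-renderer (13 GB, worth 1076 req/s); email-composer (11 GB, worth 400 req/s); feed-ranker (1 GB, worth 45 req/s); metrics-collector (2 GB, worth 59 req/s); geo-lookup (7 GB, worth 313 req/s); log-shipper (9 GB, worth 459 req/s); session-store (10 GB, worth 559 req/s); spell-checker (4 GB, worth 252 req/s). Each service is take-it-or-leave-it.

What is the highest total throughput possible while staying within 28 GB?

2001

By throughput per GB: pdf-renderer 82.77, spell-checker 63.00, feature-flag-service 62.86 lead.
A density-first pass picks cache-warmer + pdf-renderer + feed-ranker + metrics-collector + spell-checker — 1933 at 28 GB.
Dropping cache-warmer and metrics-collector and spell-checker frees 14 GB; slotting in feature-flag-service (14 GB) lifts the total to 2001 at 28 GB.
Next best is feature-flag-service + pdf-renderer at 1956 (27 GB) — short by 45.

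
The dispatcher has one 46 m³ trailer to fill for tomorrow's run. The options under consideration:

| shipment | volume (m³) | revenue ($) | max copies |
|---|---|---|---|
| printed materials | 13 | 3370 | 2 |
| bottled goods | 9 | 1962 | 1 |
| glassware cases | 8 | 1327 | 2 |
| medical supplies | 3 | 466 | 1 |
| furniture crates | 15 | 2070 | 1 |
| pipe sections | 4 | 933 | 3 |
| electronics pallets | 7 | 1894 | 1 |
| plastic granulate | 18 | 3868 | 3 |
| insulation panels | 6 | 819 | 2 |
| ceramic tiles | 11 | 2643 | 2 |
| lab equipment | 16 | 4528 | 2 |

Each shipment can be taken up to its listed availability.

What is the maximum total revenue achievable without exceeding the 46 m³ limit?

Ranking by ratio (revenue/m³): lab equipment 283.00, electronics pallets 270.57, printed materials 259.23.
Greedy by ratio would take medical supplies + pipe sections + electronics pallets + 2×lab equipment: 46 m³ used, total 12349.
Dropping medical supplies and pipe sections and electronics pallets frees 14 m³; slotting in printed materials (13 m³) lifts the total to 12426 at 45 m³.
Every other selection either busts 46 m³ or exceeds an availability limit or fails to beat 12426.

12426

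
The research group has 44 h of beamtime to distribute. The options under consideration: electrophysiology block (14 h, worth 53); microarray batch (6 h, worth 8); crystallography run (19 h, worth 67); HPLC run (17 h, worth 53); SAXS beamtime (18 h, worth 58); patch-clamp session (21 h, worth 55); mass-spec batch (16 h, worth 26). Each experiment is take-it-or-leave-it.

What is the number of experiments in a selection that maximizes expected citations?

Best achievable expected citations is 133.
For example microarray batch + crystallography run + SAXS beamtime achieves it, using 43 h.
Any selection reaching 133 contains exactly 3 experiments.

3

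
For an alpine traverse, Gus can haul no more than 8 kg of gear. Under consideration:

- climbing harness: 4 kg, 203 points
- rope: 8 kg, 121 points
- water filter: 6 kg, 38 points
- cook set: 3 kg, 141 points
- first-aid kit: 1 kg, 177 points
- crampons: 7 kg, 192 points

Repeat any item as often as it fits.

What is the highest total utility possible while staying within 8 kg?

1416

Best packing: 8×first-aid kit — 8 kg, 1416 total.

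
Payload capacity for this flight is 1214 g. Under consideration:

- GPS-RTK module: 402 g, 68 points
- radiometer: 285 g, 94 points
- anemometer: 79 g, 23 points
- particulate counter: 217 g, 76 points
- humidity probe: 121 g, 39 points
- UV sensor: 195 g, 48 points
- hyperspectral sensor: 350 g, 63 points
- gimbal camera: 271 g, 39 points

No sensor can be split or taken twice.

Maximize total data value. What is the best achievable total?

320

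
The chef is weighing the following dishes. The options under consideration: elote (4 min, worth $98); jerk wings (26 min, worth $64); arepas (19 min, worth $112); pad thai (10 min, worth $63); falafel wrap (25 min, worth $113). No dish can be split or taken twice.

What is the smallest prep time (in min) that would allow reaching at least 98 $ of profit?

Look for the lowest-prep combination reaching 98.
Taking elote gives 98 (≥ 98) for 4 min.
No combination under 4 min hits 98.

4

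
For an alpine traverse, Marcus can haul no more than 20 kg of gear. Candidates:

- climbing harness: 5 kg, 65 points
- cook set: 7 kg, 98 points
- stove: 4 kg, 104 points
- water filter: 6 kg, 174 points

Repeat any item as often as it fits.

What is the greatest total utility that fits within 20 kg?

Filling by ratio: 3×water filter for 522, with 2 kg left unused.
Replace water filter with 2×stove: the trade gains 34 net, giving 556 at 20 kg.

556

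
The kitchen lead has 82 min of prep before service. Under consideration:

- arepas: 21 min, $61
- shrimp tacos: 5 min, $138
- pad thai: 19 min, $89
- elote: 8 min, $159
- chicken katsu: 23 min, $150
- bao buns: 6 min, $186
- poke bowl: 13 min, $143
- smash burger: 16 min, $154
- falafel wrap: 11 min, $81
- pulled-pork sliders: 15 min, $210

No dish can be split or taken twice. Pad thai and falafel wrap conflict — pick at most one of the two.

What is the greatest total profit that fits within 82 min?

The ratio heuristic lands on shrimp tacos + elote + bao buns + poke bowl + smash burger + falafel wrap + pulled-pork sliders (1071) but leaves 8 min idle.
Replace falafel wrap with pad thai: the trade gains 8 net, giving 1079 at 82 min.

1079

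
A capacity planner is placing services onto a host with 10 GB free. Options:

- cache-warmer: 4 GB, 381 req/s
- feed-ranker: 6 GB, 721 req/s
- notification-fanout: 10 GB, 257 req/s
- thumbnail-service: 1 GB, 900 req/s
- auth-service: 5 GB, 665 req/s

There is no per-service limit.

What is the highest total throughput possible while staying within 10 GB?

Taking 10×thumbnail-service: 10 GB used, 9000 in throughput.
No other feasible combination exceeds 9000.

9000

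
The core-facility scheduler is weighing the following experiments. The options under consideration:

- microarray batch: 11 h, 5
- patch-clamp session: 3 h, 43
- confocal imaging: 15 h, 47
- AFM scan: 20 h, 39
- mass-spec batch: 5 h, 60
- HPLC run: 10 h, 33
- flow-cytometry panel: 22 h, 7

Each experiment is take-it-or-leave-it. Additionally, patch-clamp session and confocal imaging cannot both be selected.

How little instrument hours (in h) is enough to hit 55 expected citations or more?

Look for the lowest-instrument combination reaching 55.
mass-spec batch reaches 60 using 5 h.
No combination under 5 h hits 55.

5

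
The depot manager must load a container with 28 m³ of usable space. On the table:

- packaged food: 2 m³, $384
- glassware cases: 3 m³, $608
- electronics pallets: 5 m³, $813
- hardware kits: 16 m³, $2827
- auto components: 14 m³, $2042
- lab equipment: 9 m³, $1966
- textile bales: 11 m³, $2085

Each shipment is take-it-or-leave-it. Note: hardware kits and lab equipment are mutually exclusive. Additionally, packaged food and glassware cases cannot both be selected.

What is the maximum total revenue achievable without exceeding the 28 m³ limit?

5472

Glassware cases + electronics pallets + lab equipment + textile bales uses 28 of the 28 m³ and totals 5472.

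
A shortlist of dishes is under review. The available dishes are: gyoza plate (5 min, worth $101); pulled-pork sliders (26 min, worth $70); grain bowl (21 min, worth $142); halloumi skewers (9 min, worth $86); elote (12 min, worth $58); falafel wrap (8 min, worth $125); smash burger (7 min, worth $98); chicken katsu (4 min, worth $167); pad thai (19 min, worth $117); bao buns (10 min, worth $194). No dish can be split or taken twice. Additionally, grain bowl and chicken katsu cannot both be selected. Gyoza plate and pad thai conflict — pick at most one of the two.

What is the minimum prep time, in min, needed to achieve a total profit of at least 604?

34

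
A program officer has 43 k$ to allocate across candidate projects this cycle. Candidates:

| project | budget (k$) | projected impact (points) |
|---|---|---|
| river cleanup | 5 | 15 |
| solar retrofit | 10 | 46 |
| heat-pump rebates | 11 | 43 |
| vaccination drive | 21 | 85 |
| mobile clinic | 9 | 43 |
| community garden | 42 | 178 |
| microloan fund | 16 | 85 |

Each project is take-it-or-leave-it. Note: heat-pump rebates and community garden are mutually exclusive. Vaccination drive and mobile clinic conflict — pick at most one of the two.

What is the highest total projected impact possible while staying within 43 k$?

189

River cleanup + solar retrofit + heat-pump rebates + microloan fund uses 42 of the 43 k$ and totals 189.
Nothing else feasible within 43 k$ beats 189.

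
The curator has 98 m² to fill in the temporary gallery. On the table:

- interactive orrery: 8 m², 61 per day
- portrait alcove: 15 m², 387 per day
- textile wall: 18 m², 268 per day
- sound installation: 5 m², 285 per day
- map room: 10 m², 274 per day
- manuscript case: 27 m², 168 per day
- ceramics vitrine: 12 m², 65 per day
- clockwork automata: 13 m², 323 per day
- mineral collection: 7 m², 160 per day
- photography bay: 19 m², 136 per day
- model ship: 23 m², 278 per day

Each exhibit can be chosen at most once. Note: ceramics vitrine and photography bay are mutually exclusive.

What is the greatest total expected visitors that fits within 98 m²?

1975

Ranking by ratio (expected visitors/m²): sound installation 57.00, map room 27.40, portrait alcove 25.80.
Taking portrait alcove + textile wall + sound installation + map room + clockwork automata + mineral collection + model ship: 91 m² used, 1975 in expected visitors.
Runner-up interactive orrery + portrait alcove + textile wall + sound installation + map room + clockwork automata + mineral collection + photography bay tops out at 1894.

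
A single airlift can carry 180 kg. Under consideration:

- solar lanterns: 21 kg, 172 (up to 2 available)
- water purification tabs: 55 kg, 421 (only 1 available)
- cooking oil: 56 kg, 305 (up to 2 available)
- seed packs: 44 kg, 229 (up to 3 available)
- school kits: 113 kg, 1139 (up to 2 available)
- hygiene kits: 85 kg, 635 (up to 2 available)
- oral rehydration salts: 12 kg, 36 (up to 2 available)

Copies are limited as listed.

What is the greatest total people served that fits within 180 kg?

Taking the top-ratio supplies first gives 2×solar lanterns + school kits + 2×oral rehydration salts for 1555 (179 kg).
The 54 kg tied up in 2×solar lanterns and oral rehydration salts is better spent on water purification tabs — total rises to 1596 (180 kg).

1596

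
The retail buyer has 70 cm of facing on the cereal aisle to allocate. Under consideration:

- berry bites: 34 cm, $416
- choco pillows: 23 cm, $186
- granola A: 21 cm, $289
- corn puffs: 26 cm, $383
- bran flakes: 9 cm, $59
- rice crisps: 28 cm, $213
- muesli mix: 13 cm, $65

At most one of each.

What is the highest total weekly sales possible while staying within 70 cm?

Ranking by ratio (weekly sales/cm): corn puffs 14.73, granola A 13.76, berry bites 12.24, choco pillows 8.09.
The ratio ordering already packs tightly: choco pillows + granola A + corn puffs, 70 cm, 858.
Berry bites + corn puffs + bran flakes matches that 858 at 69 cm; no feasible combination exceeds it.

858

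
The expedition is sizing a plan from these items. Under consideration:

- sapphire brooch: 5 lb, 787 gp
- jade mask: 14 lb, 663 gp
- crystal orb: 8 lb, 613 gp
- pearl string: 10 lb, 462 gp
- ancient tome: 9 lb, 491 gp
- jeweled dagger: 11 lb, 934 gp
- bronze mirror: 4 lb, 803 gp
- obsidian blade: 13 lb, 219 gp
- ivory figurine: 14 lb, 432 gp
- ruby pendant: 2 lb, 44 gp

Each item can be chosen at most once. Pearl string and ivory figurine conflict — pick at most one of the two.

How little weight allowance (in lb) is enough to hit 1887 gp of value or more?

17

Look for the lowest-weight combination reaching 1887.
sapphire brooch + crystal orb + bronze mirror: 2203 value at 17 lb.
No combination under 17 lb hits 1887.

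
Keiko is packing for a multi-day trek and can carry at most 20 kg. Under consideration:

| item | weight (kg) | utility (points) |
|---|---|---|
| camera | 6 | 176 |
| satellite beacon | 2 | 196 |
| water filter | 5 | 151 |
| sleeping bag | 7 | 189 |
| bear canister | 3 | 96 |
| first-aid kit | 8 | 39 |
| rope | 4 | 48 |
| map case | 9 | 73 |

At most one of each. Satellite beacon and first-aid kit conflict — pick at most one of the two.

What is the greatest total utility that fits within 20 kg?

712

Taking the top-ratio items first gives camera + satellite beacon + water filter + bear canister + rope for 667 (20 kg).
The 7 kg tied up in bear canister and rope is better spent on sleeping bag — total rises to 712 (20 kg).
Every other selection either busts 20 kg or breaks a pairing rule or fails to beat 712.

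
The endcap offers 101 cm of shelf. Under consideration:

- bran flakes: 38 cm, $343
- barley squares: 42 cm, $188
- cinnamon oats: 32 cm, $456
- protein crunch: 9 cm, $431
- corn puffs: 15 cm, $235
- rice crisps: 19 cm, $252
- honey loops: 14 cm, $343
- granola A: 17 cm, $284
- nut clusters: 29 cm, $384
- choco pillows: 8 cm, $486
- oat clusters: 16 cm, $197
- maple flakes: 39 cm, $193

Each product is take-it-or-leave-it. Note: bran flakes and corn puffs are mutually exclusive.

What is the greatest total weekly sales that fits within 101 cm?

2252

Density check — choco pillows 60.75, protein crunch 47.89, honey loops 24.50, granola A 16.71 are the best per cm.
Taking the top-ratio products first gives cinnamon oats + protein crunch + corn puffs + honey loops + granola A + choco pillows for 2235 (95 cm).
Replace corn puffs with rice crisps: the trade gains 17 net, giving 2252 at 99 cm.
The closest alternative, cinnamon oats + protein crunch + corn puffs + honey loops + granola A + choco pillows, reaches only 2235.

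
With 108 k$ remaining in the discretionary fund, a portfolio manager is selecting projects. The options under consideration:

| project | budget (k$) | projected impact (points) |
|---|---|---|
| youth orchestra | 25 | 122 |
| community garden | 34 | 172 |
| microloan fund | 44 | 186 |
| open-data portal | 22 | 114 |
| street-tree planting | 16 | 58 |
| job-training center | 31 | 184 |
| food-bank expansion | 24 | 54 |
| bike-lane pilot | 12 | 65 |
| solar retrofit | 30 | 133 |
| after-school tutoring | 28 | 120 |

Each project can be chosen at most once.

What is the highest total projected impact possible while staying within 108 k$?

554

Density check — job-training center 5.94, bike-lane pilot 5.42, open-data portal 5.18 are the best per k$.
Taking the top-ratio projects first gives community garden + open-data portal + job-training center + bike-lane pilot for 535 (99 k$).
The 22 k$ tied up in open-data portal is better spent on solar retrofit — total rises to 554 (107 k$).
An exhaustive check of the 1024 subsets confirms 554.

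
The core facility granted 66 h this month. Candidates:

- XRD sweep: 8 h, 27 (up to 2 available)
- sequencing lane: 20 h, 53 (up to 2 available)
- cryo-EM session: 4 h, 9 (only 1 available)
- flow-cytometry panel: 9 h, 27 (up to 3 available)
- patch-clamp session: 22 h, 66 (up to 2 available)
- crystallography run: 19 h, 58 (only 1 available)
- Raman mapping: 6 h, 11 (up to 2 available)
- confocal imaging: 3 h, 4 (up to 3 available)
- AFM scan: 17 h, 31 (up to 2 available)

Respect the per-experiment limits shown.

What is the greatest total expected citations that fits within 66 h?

Greedy by ratio would take 2×XRD sweep + cryo-EM session + 3×flow-cytometry panel + crystallography run: 66 h used, total 202.
Replace cryo-EM session and 2×flow-cytometry panel with patch-clamp session: the trade gains 3 net, giving 205 at 66 h.
No other feasible combination exceeds 205.

205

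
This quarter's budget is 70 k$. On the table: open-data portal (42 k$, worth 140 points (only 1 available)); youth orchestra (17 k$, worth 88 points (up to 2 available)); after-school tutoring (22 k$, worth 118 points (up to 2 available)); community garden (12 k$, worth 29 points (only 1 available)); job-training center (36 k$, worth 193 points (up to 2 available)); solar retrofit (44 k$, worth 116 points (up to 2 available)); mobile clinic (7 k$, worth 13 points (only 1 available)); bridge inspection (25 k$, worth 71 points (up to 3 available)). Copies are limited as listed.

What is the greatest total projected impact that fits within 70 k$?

369

Ranking by ratio (projected impact/k$): after-school tutoring 5.36, job-training center 5.36, youth orchestra 5.18.
Greedy by ratio would take youth orchestra + 2×after-school tutoring + mobile clinic: 68 k$ used, total 337.
Replace 2×after-school tutoring and mobile clinic with youth orchestra + job-training center: the trade gains 32 net, giving 369 at 70 k$.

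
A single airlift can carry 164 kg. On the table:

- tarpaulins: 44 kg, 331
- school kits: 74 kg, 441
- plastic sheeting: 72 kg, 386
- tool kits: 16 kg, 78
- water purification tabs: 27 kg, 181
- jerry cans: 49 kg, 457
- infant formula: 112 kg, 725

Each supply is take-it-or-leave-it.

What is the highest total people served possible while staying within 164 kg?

A density-first pass picks tarpaulins + tool kits + water purification tabs + jerry cans — 1047 at 136 kg.
Dropping tarpaulins and tool kits and water purification tabs frees 87 kg; slotting in infant formula (112 kg) lifts the total to 1182 at 161 kg.
The closest alternative, plastic sheeting + tool kits + water purification tabs + jerry cans, reaches only 1102.

1182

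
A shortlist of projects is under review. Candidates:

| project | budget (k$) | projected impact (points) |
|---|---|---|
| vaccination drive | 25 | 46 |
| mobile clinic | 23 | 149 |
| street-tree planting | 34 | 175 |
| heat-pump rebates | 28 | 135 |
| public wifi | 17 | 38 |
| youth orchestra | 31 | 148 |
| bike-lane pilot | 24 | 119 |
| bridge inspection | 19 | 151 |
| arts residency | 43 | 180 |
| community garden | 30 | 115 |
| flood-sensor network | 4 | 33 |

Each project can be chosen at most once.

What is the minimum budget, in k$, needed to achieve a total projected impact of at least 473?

Need the lightest bundle worth ≥ 473.
mobile clinic + street-tree planting + bridge inspection: 475 projected impact at 76 k$.
No combination under 76 k$ hits 473.

76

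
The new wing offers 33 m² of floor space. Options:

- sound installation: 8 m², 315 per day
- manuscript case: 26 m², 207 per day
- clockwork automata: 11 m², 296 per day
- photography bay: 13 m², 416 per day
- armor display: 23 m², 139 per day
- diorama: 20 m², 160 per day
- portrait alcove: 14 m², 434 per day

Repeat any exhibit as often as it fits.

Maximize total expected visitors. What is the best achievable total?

Ranking by ratio (expected visitors/m²): sound installation 39.38, photography bay 32.00, portrait alcove 31.00, clockwork automata 26.91.
4×sound installation uses 32 of the 33 m² and totals 1260.

1260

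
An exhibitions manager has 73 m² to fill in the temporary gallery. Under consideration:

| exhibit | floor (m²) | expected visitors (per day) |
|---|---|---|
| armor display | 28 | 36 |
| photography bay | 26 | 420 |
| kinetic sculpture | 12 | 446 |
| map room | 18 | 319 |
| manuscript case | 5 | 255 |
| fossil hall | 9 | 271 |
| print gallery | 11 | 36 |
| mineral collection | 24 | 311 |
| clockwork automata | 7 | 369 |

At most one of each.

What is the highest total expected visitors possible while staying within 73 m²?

A density-first pass picks kinetic sculpture + map room + manuscript case + fossil hall + print gallery + clockwork automata — 1696 at 62 m².
Dropping manuscript case and print gallery frees 16 m²; slotting in photography bay (26 m²) lifts the total to 1825 at 72 m².
The closest alternative, photography bay + kinetic sculpture + map room + manuscript case + clockwork automata, reaches only 1809.

1825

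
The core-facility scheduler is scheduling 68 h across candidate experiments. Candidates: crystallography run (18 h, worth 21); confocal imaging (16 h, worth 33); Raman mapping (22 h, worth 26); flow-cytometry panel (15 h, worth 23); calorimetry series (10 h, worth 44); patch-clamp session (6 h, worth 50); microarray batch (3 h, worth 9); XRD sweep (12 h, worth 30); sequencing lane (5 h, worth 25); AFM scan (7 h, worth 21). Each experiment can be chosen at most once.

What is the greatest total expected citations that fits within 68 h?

Density check — patch-clamp session 8.33, sequencing lane 5.00, calorimetry series 4.40, microarray batch 3.00 are the best per h.
Taking the top-ratio experiments first gives confocal imaging + calorimetry series + patch-clamp session + microarray batch + XRD sweep + sequencing lane + AFM scan for 212 (59 h).
The 7 h tied up in AFM scan is better spent on flow-cytometry panel — total rises to 214 (67 h).
Runner-up confocal imaging + calorimetry series + patch-clamp session + microarray batch + XRD sweep + sequencing lane + AFM scan tops out at 212.

214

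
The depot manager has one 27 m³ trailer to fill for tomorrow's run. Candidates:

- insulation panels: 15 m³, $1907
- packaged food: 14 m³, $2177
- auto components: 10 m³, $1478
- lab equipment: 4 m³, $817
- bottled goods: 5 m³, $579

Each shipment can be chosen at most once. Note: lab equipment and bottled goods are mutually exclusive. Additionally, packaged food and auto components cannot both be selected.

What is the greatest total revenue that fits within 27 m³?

3385

By revenue per m³: lab equipment 204.25, packaged food 155.50, auto components 147.80, insulation panels 127.13 lead.
Best packing: insulation panels + auto components — 25 m³, 3385 total.
The closest alternative, packaged food + lab equipment, reaches only 2994.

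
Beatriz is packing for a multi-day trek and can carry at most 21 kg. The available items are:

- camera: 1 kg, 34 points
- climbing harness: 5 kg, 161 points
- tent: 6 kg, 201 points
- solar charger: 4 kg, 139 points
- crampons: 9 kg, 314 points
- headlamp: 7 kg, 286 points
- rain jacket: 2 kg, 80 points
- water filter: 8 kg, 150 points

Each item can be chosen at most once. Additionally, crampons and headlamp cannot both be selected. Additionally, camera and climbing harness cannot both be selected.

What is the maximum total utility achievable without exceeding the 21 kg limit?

740

Camera + tent + solar charger + headlamp + rain jacket uses 20 of the 21 kg and totals 740.
The closest alternative, tent + solar charger + crampons + rain jacket, reaches only 734.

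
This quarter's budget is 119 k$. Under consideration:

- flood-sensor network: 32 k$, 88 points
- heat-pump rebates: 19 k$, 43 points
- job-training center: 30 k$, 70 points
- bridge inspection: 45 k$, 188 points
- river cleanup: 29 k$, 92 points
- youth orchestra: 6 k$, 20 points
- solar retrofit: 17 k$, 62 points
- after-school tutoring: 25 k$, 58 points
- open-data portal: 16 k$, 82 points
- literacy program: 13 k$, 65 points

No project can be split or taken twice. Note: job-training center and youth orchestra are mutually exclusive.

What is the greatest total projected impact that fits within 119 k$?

Ranking by ratio (projected impact/k$): open-data portal 5.12, literacy program 5.00, bridge inspection 4.18.
Best packing: heat-pump rebates + bridge inspection + youth orchestra + solar retrofit + open-data portal + literacy program — 116 k$, 460 total.

460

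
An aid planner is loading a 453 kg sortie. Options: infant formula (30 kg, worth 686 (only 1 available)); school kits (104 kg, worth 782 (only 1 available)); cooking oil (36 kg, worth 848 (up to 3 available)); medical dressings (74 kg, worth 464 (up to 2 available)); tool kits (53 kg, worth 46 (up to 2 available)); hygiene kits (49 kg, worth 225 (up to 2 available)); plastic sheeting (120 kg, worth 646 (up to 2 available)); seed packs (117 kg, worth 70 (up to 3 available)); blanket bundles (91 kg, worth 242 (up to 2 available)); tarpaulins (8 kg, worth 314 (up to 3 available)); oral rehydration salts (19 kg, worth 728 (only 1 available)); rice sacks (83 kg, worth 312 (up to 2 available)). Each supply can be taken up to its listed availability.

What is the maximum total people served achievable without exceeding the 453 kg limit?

Density check — tarpaulins 39.25, oral rehydration salts 38.32, cooking oil 23.56, infant formula 22.87 are the best per kg.
Taking infant formula + school kits + 3×cooking oil + 2×medical dressings + 3×tarpaulins + oral rehydration salts: 433 kg used, 6610 in people served.
Nothing else within 453 kg beats 6610.

6610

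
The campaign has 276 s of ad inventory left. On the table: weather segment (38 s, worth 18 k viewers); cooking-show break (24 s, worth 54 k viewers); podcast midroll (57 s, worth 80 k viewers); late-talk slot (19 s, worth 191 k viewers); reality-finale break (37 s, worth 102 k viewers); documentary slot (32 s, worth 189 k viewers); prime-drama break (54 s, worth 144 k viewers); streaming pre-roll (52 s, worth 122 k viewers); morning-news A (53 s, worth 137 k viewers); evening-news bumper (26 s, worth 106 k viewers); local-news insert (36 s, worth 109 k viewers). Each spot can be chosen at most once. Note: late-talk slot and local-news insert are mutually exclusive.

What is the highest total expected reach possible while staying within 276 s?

991

Ranking by ratio (expected reach/s): late-talk slot 10.05, documentary slot 5.91, evening-news bumper 4.08.
Late-talk slot + reality-finale break + documentary slot + prime-drama break + streaming pre-roll + morning-news A + evening-news bumper uses 273 of the 276 s and totals 991.
Every other selection either busts 276 s or breaks a pairing rule or fails to beat 991.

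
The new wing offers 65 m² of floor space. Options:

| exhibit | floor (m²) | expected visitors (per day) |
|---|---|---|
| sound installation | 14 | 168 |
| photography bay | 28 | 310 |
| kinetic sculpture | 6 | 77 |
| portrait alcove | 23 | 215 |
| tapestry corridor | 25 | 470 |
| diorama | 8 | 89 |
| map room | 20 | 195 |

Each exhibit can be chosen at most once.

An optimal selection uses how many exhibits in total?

4

The maximum expected visitors within 65 m² is 910.
sound installation + kinetic sculpture + tapestry corridor + map room hits 910 at 65 m².
Any selection reaching 910 contains exactly 4 exhibits.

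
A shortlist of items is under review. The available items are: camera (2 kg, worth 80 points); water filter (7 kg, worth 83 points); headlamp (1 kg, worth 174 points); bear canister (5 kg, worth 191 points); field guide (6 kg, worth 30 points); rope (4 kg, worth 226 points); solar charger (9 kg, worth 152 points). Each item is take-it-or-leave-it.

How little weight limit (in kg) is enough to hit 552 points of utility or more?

Need the lightest bundle worth ≥ 552.
headlamp + bear canister + rope reaches 591 using 10 kg.
No combination under 10 kg hits 552.

10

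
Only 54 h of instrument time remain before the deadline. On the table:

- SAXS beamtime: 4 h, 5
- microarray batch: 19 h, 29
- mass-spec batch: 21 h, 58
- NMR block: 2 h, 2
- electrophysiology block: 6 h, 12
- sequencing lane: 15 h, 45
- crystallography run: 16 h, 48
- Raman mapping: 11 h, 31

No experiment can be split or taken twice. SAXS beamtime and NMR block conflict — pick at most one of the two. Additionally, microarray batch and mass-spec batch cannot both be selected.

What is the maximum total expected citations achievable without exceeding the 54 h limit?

Taking mass-spec batch + NMR block + sequencing lane + crystallography run: 54 h used, 153 in expected citations.
The closest alternative, mass-spec batch + sequencing lane + crystallography run, reaches only 151.

153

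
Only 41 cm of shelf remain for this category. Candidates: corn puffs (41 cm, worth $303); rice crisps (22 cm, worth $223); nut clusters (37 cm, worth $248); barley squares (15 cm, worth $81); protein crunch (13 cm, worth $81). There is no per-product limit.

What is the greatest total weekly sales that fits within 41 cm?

304

Rice crisps + barley squares uses 37 of the 41 cm and totals 304.
Nothing else within 41 cm beats 304.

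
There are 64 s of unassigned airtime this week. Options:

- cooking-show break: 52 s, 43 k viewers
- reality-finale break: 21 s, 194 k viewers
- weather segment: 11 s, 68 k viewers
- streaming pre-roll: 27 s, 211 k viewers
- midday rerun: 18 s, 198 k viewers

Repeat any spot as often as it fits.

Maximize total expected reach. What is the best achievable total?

607

By expected reach per s: midday rerun 11.00, reality-finale break 9.24, streaming pre-roll 7.81, weather segment 6.18 lead.
Filling by ratio: 3×midday rerun for 594, with 10 s left unused.
Replace midday rerun with streaming pre-roll: the trade gains 13 net, giving 607 at 63 s.
Every other selection either busts 64 s or fails to beat 607.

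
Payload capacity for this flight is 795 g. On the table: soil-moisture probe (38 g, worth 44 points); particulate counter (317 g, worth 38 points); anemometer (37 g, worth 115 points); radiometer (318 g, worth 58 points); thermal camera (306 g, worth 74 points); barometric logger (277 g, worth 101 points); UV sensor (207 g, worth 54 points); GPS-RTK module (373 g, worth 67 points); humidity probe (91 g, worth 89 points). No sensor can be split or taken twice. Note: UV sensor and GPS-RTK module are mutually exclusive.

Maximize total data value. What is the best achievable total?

423

Taking the top-ratio sensors first gives soil-moisture probe + anemometer + barometric logger + UV sensor + humidity probe for 403 (650 g).
Dropping UV sensor frees 207 g; slotting in thermal camera (306 g) lifts the total to 423 at 749 g.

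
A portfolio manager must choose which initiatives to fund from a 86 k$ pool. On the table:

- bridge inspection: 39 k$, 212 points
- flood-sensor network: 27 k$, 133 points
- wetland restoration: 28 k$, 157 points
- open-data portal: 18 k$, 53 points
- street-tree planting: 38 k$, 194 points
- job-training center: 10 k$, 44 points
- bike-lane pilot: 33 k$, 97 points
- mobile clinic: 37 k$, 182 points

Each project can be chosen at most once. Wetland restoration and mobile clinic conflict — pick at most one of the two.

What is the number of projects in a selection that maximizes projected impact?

3

The maximum projected impact within 86 k$ is 438.
For example bridge inspection + job-training center + mobile clinic achieves it, using 86 k$.
Any selection reaching 438 contains exactly 3 projects.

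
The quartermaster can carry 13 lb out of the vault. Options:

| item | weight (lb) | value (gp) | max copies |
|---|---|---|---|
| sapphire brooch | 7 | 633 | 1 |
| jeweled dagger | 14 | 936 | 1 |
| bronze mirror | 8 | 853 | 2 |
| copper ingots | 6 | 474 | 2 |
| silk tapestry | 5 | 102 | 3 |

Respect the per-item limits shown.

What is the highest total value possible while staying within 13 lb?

1107

By value per lb: bronze mirror 106.62, sapphire brooch 90.43, copper ingots 79.00, jeweled dagger 66.86 lead.
A density-first pass picks bronze mirror + silk tapestry — 955 at 13 lb.
The 13 lb tied up in bronze mirror and silk tapestry is better spent on sapphire brooch + copper ingots — total rises to 1107 (13 lb).
Every other selection either busts 13 lb or exceeds an availability limit or fails to beat 1107.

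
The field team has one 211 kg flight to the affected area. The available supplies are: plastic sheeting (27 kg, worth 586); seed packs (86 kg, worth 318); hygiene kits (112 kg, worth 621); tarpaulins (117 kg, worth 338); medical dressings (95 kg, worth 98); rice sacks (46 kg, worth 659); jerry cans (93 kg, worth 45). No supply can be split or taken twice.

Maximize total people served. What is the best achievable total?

Taking plastic sheeting + hygiene kits + rice sacks: 185 kg used, 1866 in people served.

1866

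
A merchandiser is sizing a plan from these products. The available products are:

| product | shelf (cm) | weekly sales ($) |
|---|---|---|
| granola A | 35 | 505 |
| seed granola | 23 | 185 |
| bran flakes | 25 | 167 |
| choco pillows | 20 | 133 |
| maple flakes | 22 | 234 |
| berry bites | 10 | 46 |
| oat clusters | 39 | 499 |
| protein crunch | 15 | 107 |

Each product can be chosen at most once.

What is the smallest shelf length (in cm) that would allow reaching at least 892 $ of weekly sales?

Need the lightest bundle worth ≥ 892.
granola A + oat clusters: 1004 weekly sales at 74 cm.
No combination under 74 cm hits 892.

74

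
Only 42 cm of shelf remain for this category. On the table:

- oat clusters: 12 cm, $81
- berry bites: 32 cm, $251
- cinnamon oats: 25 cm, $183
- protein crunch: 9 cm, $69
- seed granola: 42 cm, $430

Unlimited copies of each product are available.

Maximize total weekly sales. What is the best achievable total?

430

Best packing: seed granola — 42 cm, 430 total.
Nothing else within 42 cm beats 430.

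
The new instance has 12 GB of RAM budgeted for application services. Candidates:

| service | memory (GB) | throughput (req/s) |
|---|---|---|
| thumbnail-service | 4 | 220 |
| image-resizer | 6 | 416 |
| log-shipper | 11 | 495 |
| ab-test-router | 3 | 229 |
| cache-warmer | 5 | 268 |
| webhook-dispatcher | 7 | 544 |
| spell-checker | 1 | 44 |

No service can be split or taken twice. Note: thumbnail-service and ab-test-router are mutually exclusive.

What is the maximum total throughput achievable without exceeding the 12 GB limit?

817

Taking ab-test-router + webhook-dispatcher + spell-checker: 11 GB used, 817 in throughput.
Next best is cache-warmer + webhook-dispatcher at 812 (12 GB) — short by 5.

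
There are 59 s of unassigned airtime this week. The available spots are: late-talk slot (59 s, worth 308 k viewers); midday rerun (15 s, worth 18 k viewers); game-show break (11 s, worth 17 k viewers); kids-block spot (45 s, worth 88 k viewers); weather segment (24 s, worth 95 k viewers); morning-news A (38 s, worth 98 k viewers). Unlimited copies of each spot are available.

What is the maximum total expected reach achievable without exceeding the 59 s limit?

308

Late-talk slot uses 59 of the 59 s and totals 308.
Every other selection either busts 59 s or fails to beat 308.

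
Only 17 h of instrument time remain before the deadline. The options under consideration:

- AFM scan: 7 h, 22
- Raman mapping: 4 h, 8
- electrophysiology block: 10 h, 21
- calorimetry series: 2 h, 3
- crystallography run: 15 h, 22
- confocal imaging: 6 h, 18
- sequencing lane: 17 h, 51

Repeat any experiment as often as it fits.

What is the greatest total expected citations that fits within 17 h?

Greedy by ratio would take 2×AFM scan + calorimetry series: 16 h used, total 47.
The 16 h tied up in 2×AFM scan and calorimetry series is better spent on sequencing lane — total rises to 51 (17 h).

51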